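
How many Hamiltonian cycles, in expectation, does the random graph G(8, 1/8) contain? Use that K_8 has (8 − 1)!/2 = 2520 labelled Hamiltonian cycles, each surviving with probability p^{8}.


K_8 has (8 − 1)!/2 = 2520 labelled Hamiltonian cycles.
For each such Hamiltonian cycle H, let X_H = 1 if all 8 edges of H are present in G. Then P[X_H = 1] = p^{8} = (1/8)^{8} = 1/16777216.
By linearity of expectation: E[X] = Σ_H E[X_H] = 2520 · p^{8} = 2520 · 1/16777216 = 315/2097152.
Numerically: E[X] ≈ 0.0001502.

E[X] = 2520 · (1/8)^{8} = 315/2097152 ≈ 0.0001502.


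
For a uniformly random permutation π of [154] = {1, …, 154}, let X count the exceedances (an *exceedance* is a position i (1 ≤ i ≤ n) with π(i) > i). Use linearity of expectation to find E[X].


Write X = Σ_{i=1}^{154} X_i, where X_i = 1_{π(i) > i}.
For each fixed i, π(i) is uniform over {1, …, 154} (marginal of a uniform permutation), so P[π(i) > i] = (n − i)/n. Summing: Σ_{i=1}^{154} (n − i)/n = (0 + 1 + … + 153)/154 = 154(154 − 1)/(2·154) = (154 − 1)/2.
Hence E[X] = Σ_{i=1}^{154} (154 − i)/154 = 153/2 ≈ 76.5000.

E[X] = 153/2 = 76.5000.


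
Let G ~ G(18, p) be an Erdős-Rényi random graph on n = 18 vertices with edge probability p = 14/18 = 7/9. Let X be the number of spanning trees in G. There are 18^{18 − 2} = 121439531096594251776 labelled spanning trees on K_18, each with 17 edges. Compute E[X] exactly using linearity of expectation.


K_18 has 18^{18 − 2} = 121439531096594251776 labelled spanning trees.
For each such spanning tree H, let X_H = 1 if all 17 edges of H are present in G. Then P[X_H = 1] = p^{17} = (7/9)^{17} = 232630513987207/16677181699666569.
Summing the indicators: E[X] = Σ_H E[X_H] = 121439531096594251776 · p^{17} = 121439531096594251776 · 232630513987207/16677181699666569 = 15245673364665597952/9.
Numerically: E[X] ≈ 1.694e+18.

E[X] = 121439531096594251776 · (7/9)^{17} = 15245673364665597952/9 ≈ 1.694e+18.


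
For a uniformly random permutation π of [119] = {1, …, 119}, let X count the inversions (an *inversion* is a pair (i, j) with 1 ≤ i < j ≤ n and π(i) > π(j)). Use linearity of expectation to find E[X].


Write X = Σ X_I over the C(119, 2) = 7021 pairs i < j, with X_I the indicator of one inversion.
There are 7021 indicators.
For each fixed pair i < j, the values π(i) and π(j) are two distinct elements of {1, …, 119} in uniformly random order; by symmetry P[π(i) > π(j)] = 1/2.
By linearity: E[X] = 7021 · (1/2) = C(119, 2) · (1/2) = 7021/2 = 7021/2 ≈ 3510.50000.

E[X] = 7021/2 = 3510.50000.


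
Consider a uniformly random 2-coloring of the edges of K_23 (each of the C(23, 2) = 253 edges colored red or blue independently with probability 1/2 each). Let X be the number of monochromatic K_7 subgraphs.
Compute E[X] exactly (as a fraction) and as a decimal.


Let X = Σ_S X_S over the C(23, 7) = 245157 subsets S of size 7, where X_S = 1 if the K_7 on S is monochromatic.
For a fixed S, the K_7 on S has C(7, 2) = 21 edges. P[all 21 edges red] = (1/2)^21, and likewise for blue, so P[monochromatic] = 2·(1/2)^21 = 2^{1 − 21} = 1/1048576.
Summing: E[X] = C(23, 7) · 2^{1 − 21} = 245157 · 1/1048576 = 245157/1048576.
Numerically: E[X] ≈ 0.23380.

E[X] = C(23,7)·2^(1−C(7,2)) = 245157/1048576 ≈ 0.23380.


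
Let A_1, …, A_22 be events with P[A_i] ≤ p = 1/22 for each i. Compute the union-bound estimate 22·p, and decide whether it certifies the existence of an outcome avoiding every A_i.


Union bound: P[∪_{i=1}^{22} A_i] ≤ Σ_i P[A_i] ≤ 22·p = 22·(1/22) = 1.
Numerically: 1 ≈ 1.0000000.
Is 1 < 1? NO.
Since the bound 1 is ≥ 1, the union bound is uninformative here; it does NOT by itself certify existence.

22·p = 1 ≈ 1.0000000; existence NOT certified by the union bound.


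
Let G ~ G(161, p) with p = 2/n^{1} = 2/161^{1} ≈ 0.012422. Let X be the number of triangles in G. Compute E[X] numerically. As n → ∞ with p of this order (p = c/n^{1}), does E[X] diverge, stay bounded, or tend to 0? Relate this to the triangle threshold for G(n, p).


Number of potential triangles: C(161, 3) = 682640.
Each occurs with probability p³ ≈ (0.012422)³ ≈ 1.9169569e-06.
By linearity: E[X] = C(161, 3)·p³ ≈ 682640 · 1.9169569e-06 ≈ 1.30859.
Here α = 1, so p = 2/n is exactly at the triangle threshold p ~ 1/n. Asymptotically E[X] → c³/6 = 2³/6 = 4/3 ≈ 1.33333, a bounded constant. In this regime the triangle count is asymptotically Poisson(c³/6).

E[X] ≈ 1.30859; in regime p = Θ(1/n^{1}) E[X] stays bounded (at the triangle threshold p ~ 1/n).


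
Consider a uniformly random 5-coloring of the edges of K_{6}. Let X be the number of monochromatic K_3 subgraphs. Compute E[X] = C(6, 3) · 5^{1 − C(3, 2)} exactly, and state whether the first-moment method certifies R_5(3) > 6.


E[X] = C(6, 3) · 5^{1 − 3} = 20 · 5^{−2} = 20/25.
As a reduced fraction: E[X] = 4/5 ≈ 0.8000000.
Is E[X] < 1? YES.
Since E[X] < 1, there exists a 5-coloring of K_{6} with no monochromatic K_3; hence R_5(3) > 6.

E[X] = 4/5 ≈ 0.8000000; E[X] < 1, so R_5(3) > 6.


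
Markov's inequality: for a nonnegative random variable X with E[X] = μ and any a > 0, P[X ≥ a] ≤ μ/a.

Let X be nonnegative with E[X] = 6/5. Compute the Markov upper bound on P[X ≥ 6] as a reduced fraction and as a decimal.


μ = E[X] = 6/5, a = 6.
Markov: P[X ≥ 6] ≤ μ/a = (6/5)/6 = 1/5.
Numerically: ≈ 0.20000.
(Since a = 6 > μ = 1.20000, the bound 1/5 is < 1 and informative.)

P[X ≥ 6] ≤ 1/5 ≈ 0.20000.


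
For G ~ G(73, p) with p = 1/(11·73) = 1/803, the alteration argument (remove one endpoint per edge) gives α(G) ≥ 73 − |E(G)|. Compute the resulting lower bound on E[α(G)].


E[|E(G)|] = C(73, 2)·p = 2628 · (1/803) = 36/11.
E[α(G)] ≥ n − E[|E(G)|] = 73 − 36/11 = 767/11.
Numerically: ≈ 69.727273.
(This is only a lower bound; the true E[α(G)] may be larger.)

E[α(G)] ≥ 767/11 ≈ 69.727273.


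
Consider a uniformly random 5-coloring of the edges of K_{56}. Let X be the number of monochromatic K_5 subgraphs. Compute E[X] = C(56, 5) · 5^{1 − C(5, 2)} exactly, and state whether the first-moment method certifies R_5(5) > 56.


E[X] = C(56, 5) · 5^{1 − 10} = 3819816 · 5^{−9} = 3819816/1953125.
As a reduced fraction: E[X] = 3819816/1953125 ≈ 1.9557.
Is E[X] < 1? NO.
Since E[X] ≥ 1, the first-moment bound is inconclusive at n = 56; it does NOT by itself certify R_5(5) > 56.

E[X] = 3819816/1953125 ≈ 1.9557; E[X] ≥ 1; first-moment method inconclusive here.


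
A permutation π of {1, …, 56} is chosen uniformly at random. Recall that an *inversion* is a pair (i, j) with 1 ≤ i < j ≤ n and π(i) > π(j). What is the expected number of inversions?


Write X = Σ X_I over the C(56, 2) = 1540 pairs i < j, with X_I the indicator of one inversion.
There are 1540 indicators.
For each fixed pair i < j, the values π(i) and π(j) are two distinct elements of {1, …, 56} in uniformly random order; by symmetry P[π(i) > π(j)] = 1/2.
By linearity: E[X] = 1540 · (1/2) = C(56, 2) · (1/2) = 1540/2 = 770 ≈ 770.000000.

E[X] = 770 = 770.000000.


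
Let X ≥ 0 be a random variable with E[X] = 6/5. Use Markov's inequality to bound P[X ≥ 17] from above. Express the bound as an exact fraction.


μ = E[X] = 6/5, a = 17.
Markov: P[X ≥ 17] ≤ μ/a = (6/5)/17 = 6/85.
Numerically: ≈ 0.07059.
(Since a = 17 > μ = 1.20000, the bound 6/85 is < 1 and informative.)

P[X ≥ 17] ≤ 6/85 ≈ 0.07059.


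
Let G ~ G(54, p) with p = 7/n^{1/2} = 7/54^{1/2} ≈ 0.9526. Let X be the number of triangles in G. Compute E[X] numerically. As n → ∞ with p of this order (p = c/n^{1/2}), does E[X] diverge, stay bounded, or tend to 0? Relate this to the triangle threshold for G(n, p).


Number of potential triangles: C(54, 3) = 24804.
Each occurs with probability p³ ≈ (0.9526)³ ≈ 8.643776e-01.
By linearity: E[X] = C(54, 3)·p³ ≈ 24804 · 8.643776e-01 ≈ 21440.0208.
Since α = 1/2 < 1, p = c/n^{1/2} ≫ 1/n is above the triangle threshold p ~ 1/n. Asymptotically E[X] ~ (c³/6)·n^{3(1−α)} = (7³/6)·n^{1.5} → ∞; triangles are abundant w.h.p.

E[X] ≈ 21440.0208; in regime p = Θ(1/n^{1/2}) E[X] diverges (above the triangle threshold p ~ 1/n).


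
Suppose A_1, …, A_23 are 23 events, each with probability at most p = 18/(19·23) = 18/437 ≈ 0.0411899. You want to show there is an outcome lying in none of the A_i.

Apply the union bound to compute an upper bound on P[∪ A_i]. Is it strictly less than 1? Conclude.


Union bound: P[∪_{i=1}^{23} A_i] ≤ Σ_i P[A_i] ≤ 23·p = 23·(18/437) = 18/19.
Numerically: 18/19 ≈ 0.9473684.
Is 18/19 < 1? YES.
Since P[∪ A_i] ≤ 18/19 < 1, the complement has P[∩ A_i^c] ≥ 1 − 18/19 = 1/19 > 0, so some outcome avoids every A_i.

23·p = 18/19 ≈ 0.9473684; existence CERTIFIED by the union bound.


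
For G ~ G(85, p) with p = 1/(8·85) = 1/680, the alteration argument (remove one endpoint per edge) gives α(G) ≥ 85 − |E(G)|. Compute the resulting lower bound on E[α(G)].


E[|E(G)|] = C(85, 2)·p = 3570 · (1/680) = 21/4.
E[α(G)] ≥ n − E[|E(G)|] = 85 − 21/4 = 319/4.
Numerically: ≈ 79.750.
(This is only a lower bound; the true E[α(G)] may be larger.)

E[α(G)] ≥ 319/4 ≈ 79.750.


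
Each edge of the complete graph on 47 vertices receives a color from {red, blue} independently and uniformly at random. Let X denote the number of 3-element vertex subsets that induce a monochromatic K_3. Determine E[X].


Let X = Σ_S X_S over the C(47, 3) = 16215 subsets S of size 3, where X_S = 1 if the K_3 on S is monochromatic.
For a fixed S, the K_3 on S has C(3, 2) = 3 edges. P[all 3 edges red] = (1/2)^3, and likewise for blue, so P[monochromatic] = 2·(1/2)^3 = 2^{1 − 3} = 1/4.
By linearity of expectation: E[X] = C(47, 3) · 2^{1 − 3} = 16215 · 1/4 = 16215/4.
Numerically: E[X] ≈ 4053.750.

E[X] = C(47,3)·2^(1−C(3,2)) = 16215/4 ≈ 4053.750.


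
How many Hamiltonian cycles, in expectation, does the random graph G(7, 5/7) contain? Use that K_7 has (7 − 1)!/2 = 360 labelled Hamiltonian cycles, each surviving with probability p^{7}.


K_7 has (7 − 1)!/2 = 360 labelled Hamiltonian cycles.
For each such Hamiltonian cycle H, let X_H = 1 if all 7 edges of H are present in G. Then P[X_H = 1] = p^{7} = (5/7)^{7} = 78125/823543.
By linearity: E[X] = Σ_H E[X_H] = 360 · p^{7} = 360 · 78125/823543 = 28125000/823543.
Numerically: E[X] ≈ 34.1512.

E[X] = 360 · (5/7)^{7} = 28125000/823543 ≈ 34.1512.


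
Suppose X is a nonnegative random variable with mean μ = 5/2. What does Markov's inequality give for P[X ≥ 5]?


μ = E[X] = 5/2, a = 5.
Markov: P[X ≥ 5] ≤ μ/a = (5/2)/5 = 1/2.
Numerically: ≈ 0.5000.
(Since a = 5 > μ = 2.5000, the bound 1/2 is < 1 and informative.)

P[X ≥ 5] ≤ 1/2 ≈ 0.5000.


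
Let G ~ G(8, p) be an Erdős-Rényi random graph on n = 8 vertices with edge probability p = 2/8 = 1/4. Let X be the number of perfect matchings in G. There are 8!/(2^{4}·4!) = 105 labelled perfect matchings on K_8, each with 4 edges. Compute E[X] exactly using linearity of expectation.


K_8 has 8!/(2^{4}·4!) = 105 labelled perfect matchings.
For each such perfect matching H, let X_H = 1 if all 4 edges of H are present in G. Then P[X_H = 1] = p^{4} = (1/4)^{4} = 1/256.
By linearity: E[X] = Σ_H E[X_H] = 105 · p^{4} = 105 · 1/256 = 105/256.
Numerically: E[X] ≈ 0.410156.

E[X] = 105 · (1/4)^{4} = 105/256 ≈ 0.410156.


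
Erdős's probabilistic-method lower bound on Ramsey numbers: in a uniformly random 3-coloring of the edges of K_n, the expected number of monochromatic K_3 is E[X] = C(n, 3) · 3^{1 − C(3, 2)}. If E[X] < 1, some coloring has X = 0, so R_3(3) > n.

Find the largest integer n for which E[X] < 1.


We need C(n, 3) · 3^{1 − 3} < 1, i.e. C(n, 3) < 3^{3 − 1} = 9.
Check values of n near the boundary:
  n = 3: C(3, 3) = 1; 1 < 9? YES
  n = 4: C(4, 3) = 4; 4 < 9? YES
  n = 5: C(5, 3) = 10; 10 < 9? NO
The largest n with C(n, 3) < 9 is n = 4 (where E[X] = 4/9 ≈ 0.444). Hence R_3(3) > 4, i.e. R_3(3) ≥ 5.

Largest n = 4; hence R_3(3) > 4.


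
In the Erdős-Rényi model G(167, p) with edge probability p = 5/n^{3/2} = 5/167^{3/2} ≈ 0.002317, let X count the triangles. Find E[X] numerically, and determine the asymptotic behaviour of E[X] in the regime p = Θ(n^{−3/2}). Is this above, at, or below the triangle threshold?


Number of potential triangles: C(167, 3) = 762355.
Each occurs with probability p³ ≈ (0.002317)³ ≈ 1.243615e-08.
By linearity: E[X] = C(167, 3)·p³ ≈ 762355 · 1.243615e-08 ≈ 0.0095.
Since α = 3/2 > 1, p = c/n^{3/2} = o(1/n) is below the triangle threshold p ~ 1/n. Asymptotically E[X] ~ (c³/6)·n^{3(1−α)} = (5³/6)·n^{-1.5} → 0, so by Markov's inequality G has no triangles w.h.p.

E[X] ≈ 0.0095; in regime p = Θ(1/n^{3/2}) E[X] tends to 0 (below the triangle threshold p ~ 1/n).


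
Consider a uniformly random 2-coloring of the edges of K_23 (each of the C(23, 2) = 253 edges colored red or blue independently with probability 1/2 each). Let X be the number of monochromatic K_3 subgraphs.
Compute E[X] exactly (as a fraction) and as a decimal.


Let X = Σ_S X_S over the C(23, 3) = 1771 subsets S of size 3, where X_S = 1 if the K_3 on S is monochromatic.
For a fixed S, the K_3 on S has C(3, 2) = 3 edges. P[all 3 edges red] = (1/2)^3, and likewise for blue, so P[monochromatic] = 2·(1/2)^3 = 2^{1 − 3} = 1/4.
By linearity: E[X] = C(23, 3) · 2^{1 − 3} = 1771 · 1/4 = 1771/4.
Numerically: E[X] ≈ 442.75000.

E[X] = C(23,3)·2^(1−C(3,2)) = 1771/4 ≈ 442.75000.


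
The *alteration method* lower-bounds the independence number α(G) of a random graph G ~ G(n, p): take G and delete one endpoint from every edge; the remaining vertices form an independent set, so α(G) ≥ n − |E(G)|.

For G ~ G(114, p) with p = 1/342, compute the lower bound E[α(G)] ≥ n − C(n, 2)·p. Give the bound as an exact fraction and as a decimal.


E[|E(G)|] = C(114, 2)·p = 6441 · (1/342) = 113/6.
E[α(G)] ≥ n − E[|E(G)|] = 114 − 113/6 = 571/6.
Numerically: ≈ 95.166667.
(This is only a lower bound; the true E[α(G)] may be larger.)

E[α(G)] ≥ 571/6 ≈ 95.166667.


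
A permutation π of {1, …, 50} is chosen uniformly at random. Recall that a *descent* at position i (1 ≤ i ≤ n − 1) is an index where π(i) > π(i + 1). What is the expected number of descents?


Write X = Σ X_I over i = 1, …, 49, with X_I the indicator of one descent.
There are 49 indicators.
For each fixed i, the pair (π(i), π(i+1)) is a uniformly random ordered pair of distinct values from {1, …, 50}; by symmetry P[π(i) > π(i+1)] = 1/2.
By linearity: E[X] = 49 · (1/2) = (50 − 1) · (1/2) = 49/2 ≈ 24.500.

E[X] = 49/2 = 24.500.


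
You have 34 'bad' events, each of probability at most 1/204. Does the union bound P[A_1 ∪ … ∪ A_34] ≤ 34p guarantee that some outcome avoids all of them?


Union bound: P[∪_{i=1}^{34} A_i] ≤ Σ_i P[A_i] ≤ 34·p = 34·(1/204) = 1/6.
Numerically: 1/6 ≈ 0.167.
Is 1/6 < 1? YES.
Since P[∪ A_i] ≤ 1/6 < 1, the complement has P[∩ A_i^c] ≥ 1 − 1/6 = 5/6 > 0, so some outcome avoids every A_i.

34·p = 1/6 ≈ 0.167; existence CERTIFIED by the union bound.


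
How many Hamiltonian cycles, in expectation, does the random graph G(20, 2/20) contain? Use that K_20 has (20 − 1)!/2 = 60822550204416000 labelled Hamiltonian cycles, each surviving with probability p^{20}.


K_20 has (20 − 1)!/2 = 60822550204416000 labelled Hamiltonian cycles.
For each such Hamiltonian cycle H, let X_H = 1 if all 20 edges of H are present in G. Then P[X_H = 1] = p^{20} = (1/10)^{20} = 1/100000000000000000000.
Summing the indicators: E[X] = Σ_H E[X_H] = 60822550204416000 · p^{20} = 60822550204416000 · 1/100000000000000000000 = 14849255421/24414062500000.
Numerically: E[X] ≈ 0.0006082.

E[X] = 60822550204416000 · (1/10)^{20} = 14849255421/24414062500000 ≈ 0.0006082.


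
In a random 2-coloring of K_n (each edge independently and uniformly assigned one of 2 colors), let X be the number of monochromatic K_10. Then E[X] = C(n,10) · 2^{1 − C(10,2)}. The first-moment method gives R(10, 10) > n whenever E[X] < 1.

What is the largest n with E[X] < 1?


We need C(n, 10) · 2^{1 − 45} < 1, i.e. C(n, 10) < 2^{45 − 1} = 17592186044416.
Check values of n near the boundary:
  n = 96: C(96, 10) = 11279926456656; 11279926456656 < 17592186044416? YES
  n = 97: C(97, 10) = 12576469727536; 12576469727536 < 17592186044416? YES
  n = 98: C(98, 10) = 14005614014756; 14005614014756 < 17592186044416? YES
  n = 99: C(99, 10) = 15579278510796; 15579278510796 < 17592186044416? YES
  n = 100: C(100, 10) = 17310309456440; 17310309456440 < 17592186044416? YES
  n = 101: C(101, 10) = 19212541264840; 19212541264840 < 17592186044416? NO
  n = 102: C(102, 10) = 21300860967540; 21300860967540 < 17592186044416? NO
  n = 103: C(103, 10) = 23591276125340; 23591276125340 < 17592186044416? NO
The largest n with C(n, 10) < 17592186044416 is n = 100 (where E[X] = 2163788682055/2199023255552 ≈ 0.9840). Hence R(10, 10) > 100, i.e. R(10, 10) ≥ 101.

Largest n = 100; hence R(10, 10) > 100.


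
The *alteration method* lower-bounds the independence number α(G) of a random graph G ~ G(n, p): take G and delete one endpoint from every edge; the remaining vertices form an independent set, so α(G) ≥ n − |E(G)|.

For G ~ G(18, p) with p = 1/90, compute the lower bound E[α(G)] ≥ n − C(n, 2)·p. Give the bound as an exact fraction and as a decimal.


E[|E(G)|] = C(18, 2)·p = 153 · (1/90) = 17/10.
E[α(G)] ≥ n − E[|E(G)|] = 18 − 17/10 = 163/10.
Numerically: ≈ 16.300000.
(This is only a lower bound; the true E[α(G)] may be larger.)

E[α(G)] ≥ 163/10 ≈ 16.300000.


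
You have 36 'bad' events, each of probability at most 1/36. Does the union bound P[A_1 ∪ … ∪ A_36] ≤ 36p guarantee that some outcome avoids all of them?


Union bound: P[∪_{i=1}^{36} A_i] ≤ Σ_i P[A_i] ≤ 36·p = 36·(1/36) = 1.
Numerically: 1 ≈ 1.000.
Is 1 < 1? NO.
Since the bound 1 is ≥ 1, the union bound is uninformative here; it does NOT by itself certify existence.

36·p = 1 ≈ 1.000; existence NOT certified by the union bound.


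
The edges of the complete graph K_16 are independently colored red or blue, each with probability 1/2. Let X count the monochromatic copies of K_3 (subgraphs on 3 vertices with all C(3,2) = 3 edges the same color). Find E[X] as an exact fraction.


Let X = Σ_S X_S over the C(16, 3) = 560 subsets S of size 3, where X_S = 1 if the K_3 on S is monochromatic.
For a fixed S, the K_3 on S has C(3, 2) = 3 edges. P[all 3 edges red] = (1/2)^3, and likewise for blue, so P[monochromatic] = 2·(1/2)^3 = 2^{1 − 3} = 1/4.
Summing: E[X] = C(16, 3) · 2^{1 − 3} = 560 · 1/4 = 140.
Numerically: E[X] ≈ 140.0000.

E[X] = C(16,3)·2^(1−C(3,2)) = 140 ≈ 140.0000.


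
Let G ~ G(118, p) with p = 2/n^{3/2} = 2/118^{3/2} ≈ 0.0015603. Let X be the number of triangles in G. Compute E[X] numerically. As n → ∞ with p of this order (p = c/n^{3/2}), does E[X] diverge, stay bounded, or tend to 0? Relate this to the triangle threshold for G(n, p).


Number of potential triangles: C(118, 3) = 266916.
Each occurs with probability p³ ≈ (0.0015603)³ ≈ 3.7985772e-09.
By linearity: E[X] = C(118, 3)·p³ ≈ 266916 · 3.7985772e-09 ≈ 0.00101.
Since α = 3/2 > 1, p = c/n^{3/2} = o(1/n) is below the triangle threshold p ~ 1/n. Asymptotically E[X] ~ (c³/6)·n^{3(1−α)} = (2³/6)·n^{-1.5} → 0, so by Markov's inequality G has no triangles w.h.p.

E[X] ≈ 0.00101; in regime p = Θ(1/n^{3/2}) E[X] tends to 0 (below the triangle threshold p ~ 1/n).


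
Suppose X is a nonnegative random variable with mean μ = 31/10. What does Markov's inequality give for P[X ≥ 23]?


μ = E[X] = 31/10, a = 23.
Markov: P[X ≥ 23] ≤ μ/a = (31/10)/23 = 31/230.
Numerically: ≈ 0.13478.
(Since a = 23 > μ = 3.10000, the bound 31/230 is < 1 and informative.)

P[X ≥ 23] ≤ 31/230 ≈ 0.13478.


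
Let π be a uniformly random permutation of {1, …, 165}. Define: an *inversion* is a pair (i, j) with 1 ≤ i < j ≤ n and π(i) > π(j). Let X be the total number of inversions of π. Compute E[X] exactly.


Write X = Σ X_I over the C(165, 2) = 13530 pairs i < j, with X_I the indicator of one inversion.
There are 13530 indicators.
For each fixed pair i < j, the values π(i) and π(j) are two distinct elements of {1, …, 165} in uniformly random order; by symmetry P[π(i) > π(j)] = 1/2.
By linearity: E[X] = 13530 · (1/2) = C(165, 2) · (1/2) = 13530/2 = 6765 ≈ 6765.0000.

E[X] = 6765 = 6765.0000.


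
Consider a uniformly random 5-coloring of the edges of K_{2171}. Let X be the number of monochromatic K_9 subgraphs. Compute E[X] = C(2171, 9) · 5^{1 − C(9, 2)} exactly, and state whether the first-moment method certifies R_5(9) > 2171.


E[X] = C(2171, 9) · 5^{1 − 36} = 2903784578674959601827205 · 5^{−35} = 2903784578674959601827205/2910383045673370361328125.
As a reduced fraction: E[X] = 580756915734991920365441/582076609134674072265625 ≈ 0.9977.
Is E[X] < 1? YES.
Since E[X] < 1, there exists a 5-coloring of K_{2171} with no monochromatic K_9; hence R_5(9) > 2171.

E[X] = 580756915734991920365441/582076609134674072265625 ≈ 0.9977; E[X] < 1, so R_5(9) > 2171.


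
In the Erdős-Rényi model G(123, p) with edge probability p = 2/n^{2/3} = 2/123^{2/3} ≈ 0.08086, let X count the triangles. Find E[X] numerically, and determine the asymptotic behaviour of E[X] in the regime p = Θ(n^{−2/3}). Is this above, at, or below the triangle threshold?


Number of potential triangles: C(123, 3) = 302621.
Each occurs with probability p³ ≈ (0.08086)³ ≈ 5.287858e-04.
By linearity: E[X] = C(123, 3)·p³ ≈ 302621 · 5.287858e-04 ≈ 160.0217.
Since α = 2/3 < 1, p = c/n^{2/3} ≫ 1/n is above the triangle threshold p ~ 1/n. Asymptotically E[X] ~ (c³/6)·n^{3(1−α)} = (2³/6)·n^{1} → ∞; triangles are abundant w.h.p.

E[X] ≈ 160.0217; in regime p = Θ(1/n^{2/3}) E[X] diverges (above the triangle threshold p ~ 1/n).


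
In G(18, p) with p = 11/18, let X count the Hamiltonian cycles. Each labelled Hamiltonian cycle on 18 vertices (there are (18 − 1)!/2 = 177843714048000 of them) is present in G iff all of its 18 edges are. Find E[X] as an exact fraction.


K_18 has (18 − 1)!/2 = 177843714048000 labelled Hamiltonian cycles.
For each such Hamiltonian cycle H, let X_H = 1 if all 18 edges of H are present in G. Then P[X_H = 1] = p^{18} = (11/18)^{18} = 5559917313492231481/39346408075296537575424.
Summing the indicators: E[X] = Σ_H E[X_H] = 177843714048000 · p^{18} = 177843714048000 · 5559917313492231481/39346408075296537575424 = 82786473808235140223154875/3294258113514384.
Numerically: E[X] ≈ 2.513e+10.

E[X] = 177843714048000 · (11/18)^{18} = 82786473808235140223154875/3294258113514384 ≈ 2.513e+10.


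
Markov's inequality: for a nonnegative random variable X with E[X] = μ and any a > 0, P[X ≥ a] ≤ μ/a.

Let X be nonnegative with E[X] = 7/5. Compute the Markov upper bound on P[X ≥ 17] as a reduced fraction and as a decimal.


μ = E[X] = 7/5, a = 17.
Markov: P[X ≥ 17] ≤ μ/a = (7/5)/17 = 7/85.
Numerically: ≈ 0.082.
(Since a = 17 > μ = 1.400, the bound 7/85 is < 1 and informative.)

P[X ≥ 17] ≤ 7/85 ≈ 0.082.


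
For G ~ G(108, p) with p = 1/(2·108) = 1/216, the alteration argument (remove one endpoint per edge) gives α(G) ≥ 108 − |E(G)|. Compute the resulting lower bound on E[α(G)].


E[|E(G)|] = C(108, 2)·p = 5778 · (1/216) = 107/4.
E[α(G)] ≥ n − E[|E(G)|] = 108 − 107/4 = 325/4.
Numerically: ≈ 81.2500.
(This is only a lower bound; the true E[α(G)] may be larger.)

E[α(G)] ≥ 325/4 ≈ 81.2500.


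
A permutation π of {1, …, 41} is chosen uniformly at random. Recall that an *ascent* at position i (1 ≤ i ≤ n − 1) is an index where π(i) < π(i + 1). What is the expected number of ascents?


Write X = Σ X_I over i = 1, …, 40, with X_I the indicator of one ascent.
There are 40 indicators.
For each fixed i, the pair (π(i), π(i+1)) is a uniformly random ordered pair of distinct values from {1, …, 41}; by symmetry P[π(i) < π(i+1)] = 1/2.
By linearity: E[X] = 40 · (1/2) = (41 − 1) · (1/2) = 20 ≈ 20.000000.

E[X] = 20 = 20.000000.


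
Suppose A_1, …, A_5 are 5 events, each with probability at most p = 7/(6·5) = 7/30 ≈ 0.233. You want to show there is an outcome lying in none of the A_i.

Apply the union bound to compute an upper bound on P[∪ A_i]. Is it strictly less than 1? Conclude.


Union bound: P[∪_{i=1}^{5} A_i] ≤ Σ_i P[A_i] ≤ 5·p = 5·(7/30) = 7/6.
Numerically: 7/6 ≈ 1.167.
Is 7/6 < 1? NO.
Since the bound 7/6 is ≥ 1, the union bound is uninformative here; it does NOT by itself certify existence.

5·p = 7/6 ≈ 1.167; existence NOT certified by the union bound.


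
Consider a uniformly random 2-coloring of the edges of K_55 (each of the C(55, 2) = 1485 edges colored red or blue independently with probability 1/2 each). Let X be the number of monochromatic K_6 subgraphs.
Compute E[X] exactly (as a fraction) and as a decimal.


Let X = Σ_S X_S over the C(55, 6) = 28989675 subsets S of size 6, where X_S = 1 if the K_6 on S is monochromatic.
For a fixed S, the K_6 on S has C(6, 2) = 15 edges. P[all 15 edges red] = (1/2)^15, and likewise for blue, so P[monochromatic] = 2·(1/2)^15 = 2^{1 − 15} = 1/16384.
By linearity: E[X] = C(55, 6) · 2^{1 − 15} = 28989675 · 1/16384 = 28989675/16384.
Numerically: E[X] ≈ 1769.389343.

E[X] = C(55,6)·2^(1−C(6,2)) = 28989675/16384 ≈ 1769.389343.


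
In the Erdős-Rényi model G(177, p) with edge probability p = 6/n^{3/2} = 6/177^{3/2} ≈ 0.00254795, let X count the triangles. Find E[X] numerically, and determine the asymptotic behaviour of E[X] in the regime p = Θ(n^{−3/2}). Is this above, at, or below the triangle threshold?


Number of potential triangles: C(177, 3) = 908600.
Each occurs with probability p³ ≈ (0.00254795)³ ≈ 1.65414681e-08.
By linearity: E[X] = C(177, 3)·p³ ≈ 908600 · 1.65414681e-08 ≈ 0.015030.
Since α = 3/2 > 1, p = c/n^{3/2} = o(1/n) is below the triangle threshold p ~ 1/n. Asymptotically E[X] ~ (c³/6)·n^{3(1−α)} = (6³/6)·n^{-1.5} → 0, so by Markov's inequality G has no triangles w.h.p.

E[X] ≈ 0.015030; in regime p = Θ(1/n^{3/2}) E[X] tends to 0 (below the triangle threshold p ~ 1/n).


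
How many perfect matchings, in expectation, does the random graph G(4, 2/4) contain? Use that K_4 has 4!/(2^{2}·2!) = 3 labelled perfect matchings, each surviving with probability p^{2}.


K_4 has 4!/(2^{2}·2!) = 3 labelled perfect matchings.
For each such perfect matching H, let X_H = 1 if all 2 edges of H are present in G. Then P[X_H = 1] = p^{2} = (1/2)^{2} = 1/4.
By linearity of expectation: E[X] = Σ_H E[X_H] = 3 · p^{2} = 3 · 1/4 = 3/4.
Numerically: E[X] ≈ 0.75.

E[X] = 3 · (1/2)^{2} = 3/4 ≈ 0.75.


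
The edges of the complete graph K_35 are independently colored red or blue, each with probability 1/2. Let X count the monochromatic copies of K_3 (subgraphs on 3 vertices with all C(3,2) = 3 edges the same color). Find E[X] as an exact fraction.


Let X = Σ_S X_S over the C(35, 3) = 6545 subsets S of size 3, where X_S = 1 if the K_3 on S is monochromatic.
For a fixed S, the K_3 on S has C(3, 2) = 3 edges. P[all 3 edges red] = (1/2)^3, and likewise for blue, so P[monochromatic] = 2·(1/2)^3 = 2^{1 − 3} = 1/4.
By linearity of expectation: E[X] = C(35, 3) · 2^{1 − 3} = 6545 · 1/4 = 6545/4.
Numerically: E[X] ≈ 1636.250000.

E[X] = C(35,3)·2^(1−C(3,2)) = 6545/4 ≈ 1636.250000.


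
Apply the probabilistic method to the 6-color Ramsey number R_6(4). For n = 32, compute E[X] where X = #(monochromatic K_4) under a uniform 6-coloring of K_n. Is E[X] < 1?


E[X] = C(32, 4) · 6^{1 − 6} = 35960 · 6^{−5} = 35960/7776.
As a reduced fraction: E[X] = 4495/972 ≈ 4.62449.
Is E[X] < 1? NO.
Since E[X] ≥ 1, the first-moment bound is inconclusive at n = 32; it does NOT by itself certify R_6(4) > 32.

E[X] = 4495/972 ≈ 4.62449; E[X] ≥ 1; first-moment method inconclusive here.


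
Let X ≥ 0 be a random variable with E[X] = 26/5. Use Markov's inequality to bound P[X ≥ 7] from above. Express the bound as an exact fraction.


μ = E[X] = 26/5, a = 7.
Markov: P[X ≥ 7] ≤ μ/a = (26/5)/7 = 26/35.
Numerically: ≈ 0.742857.
(Since a = 7 > μ = 5.200000, the bound 26/35 is < 1 and informative.)

P[X ≥ 7] ≤ 26/35 ≈ 0.742857.


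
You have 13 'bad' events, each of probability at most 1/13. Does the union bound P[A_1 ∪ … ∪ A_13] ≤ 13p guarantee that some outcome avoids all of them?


Union bound: P[∪_{i=1}^{13} A_i] ≤ Σ_i P[A_i] ≤ 13·p = 13·(1/13) = 1.
Numerically: 1 ≈ 1.000.
Is 1 < 1? NO.
Since the bound 1 is ≥ 1, the union bound is uninformative here; it does NOT by itself certify existence.

13·p = 1 ≈ 1.000; existence NOT certified by the union bound.


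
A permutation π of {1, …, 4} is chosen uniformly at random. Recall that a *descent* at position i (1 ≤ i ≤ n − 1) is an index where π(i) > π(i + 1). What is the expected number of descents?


Write X = Σ X_I over i = 1, …, 3, with X_I the indicator of one descent.
There are 3 indicators.
For each fixed i, the pair (π(i), π(i+1)) is a uniformly random ordered pair of distinct values from {1, …, 4}; by symmetry P[π(i) > π(i+1)] = 1/2.
By linearity: E[X] = 3 · (1/2) = (4 − 1) · (1/2) = 3/2 ≈ 1.500000.

E[X] = 3/2 = 1.500000.


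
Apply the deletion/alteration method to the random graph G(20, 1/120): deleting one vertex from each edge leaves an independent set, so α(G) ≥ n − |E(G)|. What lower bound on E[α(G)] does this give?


E[|E(G)|] = C(20, 2)·p = 190 · (1/120) = 19/12.
E[α(G)] ≥ n − E[|E(G)|] = 20 − 19/12 = 221/12.
Numerically: ≈ 18.416667.
(This is only a lower bound; the true E[α(G)] may be larger.)

E[α(G)] ≥ 221/12 ≈ 18.416667.


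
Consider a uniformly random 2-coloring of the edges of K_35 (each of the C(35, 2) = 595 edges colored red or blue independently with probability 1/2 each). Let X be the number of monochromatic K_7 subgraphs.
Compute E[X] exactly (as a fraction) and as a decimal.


Let X = Σ_S X_S over the C(35, 7) = 6724520 subsets S of size 7, where X_S = 1 if the K_7 on S is monochromatic.
For a fixed S, the K_7 on S has C(7, 2) = 21 edges. P[all 21 edges red] = (1/2)^21, and likewise for blue, so P[monochromatic] = 2·(1/2)^21 = 2^{1 − 21} = 1/1048576.
Summing: E[X] = C(35, 7) · 2^{1 − 21} = 6724520 · 1/1048576 = 840565/131072.
Numerically: E[X] ≈ 6.413.

E[X] = C(35,7)·2^(1−C(7,2)) = 840565/131072 ≈ 6.413.


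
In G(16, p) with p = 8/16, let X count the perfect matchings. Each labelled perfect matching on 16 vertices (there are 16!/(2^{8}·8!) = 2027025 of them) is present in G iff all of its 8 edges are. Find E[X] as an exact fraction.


K_16 has 16!/(2^{8}·8!) = 2027025 labelled perfect matchings.
For each such perfect matching H, let X_H = 1 if all 8 edges of H are present in G. Then P[X_H = 1] = p^{8} = (1/2)^{8} = 1/256.
By linearity: E[X] = Σ_H E[X_H] = 2027025 · p^{8} = 2027025 · 1/256 = 2027025/256.
Numerically: E[X] ≈ 7918.1.

E[X] = 2027025 · (1/2)^{8} = 2027025/256 ≈ 7918.1.


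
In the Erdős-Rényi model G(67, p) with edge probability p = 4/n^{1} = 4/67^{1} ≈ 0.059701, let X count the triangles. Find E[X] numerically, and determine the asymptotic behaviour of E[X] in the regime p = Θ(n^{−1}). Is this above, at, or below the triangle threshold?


Number of potential triangles: C(67, 3) = 47905.
Each occurs with probability p³ ≈ (0.059701)³ ≈ 2.1279213e-04.
By linearity: E[X] = C(67, 3)·p³ ≈ 47905 · 2.1279213e-04 ≈ 10.19381.
Here α = 1, so p = 4/n is exactly at the triangle threshold p ~ 1/n. Asymptotically E[X] → c³/6 = 4³/6 = 32/3 ≈ 10.66667, a bounded constant. In this regime the triangle count is asymptotically Poisson(c³/6).

E[X] ≈ 10.19381; in regime p = Θ(1/n^{1}) E[X] stays bounded (at the triangle threshold p ~ 1/n).


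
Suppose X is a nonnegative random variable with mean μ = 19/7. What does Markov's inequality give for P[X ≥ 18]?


μ = E[X] = 19/7, a = 18.
Markov: P[X ≥ 18] ≤ μ/a = (19/7)/18 = 19/126.
Numerically: ≈ 0.15079.
(Since a = 18 > μ = 2.71429, the bound 19/126 is < 1 and informative.)

P[X ≥ 18] ≤ 19/126 ≈ 0.15079.


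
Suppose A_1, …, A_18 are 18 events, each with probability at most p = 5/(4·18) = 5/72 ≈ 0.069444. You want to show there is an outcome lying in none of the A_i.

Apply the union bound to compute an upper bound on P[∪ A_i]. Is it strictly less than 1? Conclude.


Union bound: P[∪_{i=1}^{18} A_i] ≤ Σ_i P[A_i] ≤ 18·p = 18·(5/72) = 5/4.
Numerically: 5/4 ≈ 1.250000.
Is 5/4 < 1? NO.
Since the bound 5/4 is ≥ 1, the union bound is uninformative here; it does NOT by itself certify existence.

18·p = 5/4 ≈ 1.250000; existence NOT certified by the union bound.


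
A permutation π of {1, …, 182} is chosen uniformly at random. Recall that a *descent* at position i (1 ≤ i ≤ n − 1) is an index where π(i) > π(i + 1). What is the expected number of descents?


Write X = Σ X_I over i = 1, …, 181, with X_I the indicator of one descent.
There are 181 indicators.
For each fixed i, the pair (π(i), π(i+1)) is a uniformly random ordered pair of distinct values from {1, …, 182}; by symmetry P[π(i) > π(i+1)] = 1/2.
By linearity: E[X] = 181 · (1/2) = (182 − 1) · (1/2) = 181/2 ≈ 90.5000.

E[X] = 181/2 = 90.5000.


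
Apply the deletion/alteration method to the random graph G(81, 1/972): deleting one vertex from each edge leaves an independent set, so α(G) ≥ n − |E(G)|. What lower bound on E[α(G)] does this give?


E[|E(G)|] = C(81, 2)·p = 3240 · (1/972) = 10/3.
E[α(G)] ≥ n − E[|E(G)|] = 81 − 10/3 = 233/3.
Numerically: ≈ 77.6667.
(This is only a lower bound; the true E[α(G)] may be larger.)

E[α(G)] ≥ 233/3 ≈ 77.6667.


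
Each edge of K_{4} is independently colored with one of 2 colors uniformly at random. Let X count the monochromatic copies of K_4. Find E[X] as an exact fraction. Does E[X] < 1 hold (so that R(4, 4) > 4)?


E[X] = C(4, 4) · 2^{1 − 6} = 1 · 2^{−5} = 1/32.
As a reduced fraction: E[X] = 1/32 ≈ 0.031250.
Is E[X] < 1? YES.
Since E[X] < 1, there exists a 2-coloring of K_{4} with no monochromatic K_4; hence R(4, 4) > 4.

E[X] = 1/32 ≈ 0.031250; E[X] < 1, so R(4, 4) > 4.


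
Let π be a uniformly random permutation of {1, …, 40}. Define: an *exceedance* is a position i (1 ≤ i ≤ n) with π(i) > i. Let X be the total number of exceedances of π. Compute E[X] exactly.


Write X = Σ_{i=1}^{40} X_i, where X_i = 1_{π(i) > i}.
For each fixed i, π(i) is uniform over {1, …, 40} (marginal of a uniform permutation), so P[π(i) > i] = (n − i)/n. Summing: Σ_{i=1}^{40} (n − i)/n = (0 + 1 + … + 39)/40 = 40(40 − 1)/(2·40) = (40 − 1)/2.
Hence E[X] = Σ_{i=1}^{40} (40 − i)/40 = 39/2 ≈ 19.500.

E[X] = 39/2 = 19.500.


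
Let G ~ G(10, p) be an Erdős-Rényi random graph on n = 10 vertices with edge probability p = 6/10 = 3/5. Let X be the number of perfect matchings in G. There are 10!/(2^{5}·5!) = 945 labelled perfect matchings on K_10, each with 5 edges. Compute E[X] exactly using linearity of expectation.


K_10 has 10!/(2^{5}·5!) = 945 labelled perfect matchings.
For each such perfect matching H, let X_H = 1 if all 5 edges of H are present in G. Then P[X_H = 1] = p^{5} = (3/5)^{5} = 243/3125.
By linearity: E[X] = Σ_H E[X_H] = 945 · p^{5} = 945 · 243/3125 = 45927/625.
Numerically: E[X] ≈ 73.5.

E[X] = 945 · (3/5)^{5} = 45927/625 ≈ 73.5.


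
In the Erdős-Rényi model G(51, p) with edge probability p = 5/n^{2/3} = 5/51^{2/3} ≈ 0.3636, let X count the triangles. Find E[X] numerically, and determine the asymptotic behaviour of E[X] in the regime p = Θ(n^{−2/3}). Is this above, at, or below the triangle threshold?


Number of potential triangles: C(51, 3) = 20825.
Each occurs with probability p³ ≈ (0.3636)³ ≈ 4.805844e-02.
By linearity: E[X] = C(51, 3)·p³ ≈ 20825 · 4.805844e-02 ≈ 1000.8170.
Since α = 2/3 < 1, p = c/n^{2/3} ≫ 1/n is above the triangle threshold p ~ 1/n. Asymptotically E[X] ~ (c³/6)·n^{3(1−α)} = (5³/6)·n^{1} → ∞; triangles are abundant w.h.p.

E[X] ≈ 1000.8170; in regime p = Θ(1/n^{2/3}) E[X] diverges (above the triangle threshold p ~ 1/n).


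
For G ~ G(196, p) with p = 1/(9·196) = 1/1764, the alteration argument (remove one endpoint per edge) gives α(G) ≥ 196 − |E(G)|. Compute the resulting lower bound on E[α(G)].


E[|E(G)|] = C(196, 2)·p = 19110 · (1/1764) = 65/6.
E[α(G)] ≥ n − E[|E(G)|] = 196 − 65/6 = 1111/6.
Numerically: ≈ 185.16667.
(This is only a lower bound; the true E[α(G)] may be larger.)

E[α(G)] ≥ 1111/6 ≈ 185.16667.


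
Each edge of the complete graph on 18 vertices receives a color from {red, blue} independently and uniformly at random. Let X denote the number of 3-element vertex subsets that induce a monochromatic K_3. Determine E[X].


Let X = Σ_S X_S over the C(18, 3) = 816 subsets S of size 3, where X_S = 1 if the K_3 on S is monochromatic.
For a fixed S, the K_3 on S has C(3, 2) = 3 edges. P[all 3 edges red] = (1/2)^3, and likewise for blue, so P[monochromatic] = 2·(1/2)^3 = 2^{1 − 3} = 1/4.
Summing: E[X] = C(18, 3) · 2^{1 − 3} = 816 · 1/4 = 204.
Numerically: E[X] ≈ 204.000000.

E[X] = C(18,3)·2^(1−C(3,2)) = 204 ≈ 204.000000.


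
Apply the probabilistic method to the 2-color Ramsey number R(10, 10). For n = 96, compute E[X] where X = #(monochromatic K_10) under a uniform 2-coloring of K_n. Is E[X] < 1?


E[X] = C(96, 10) · 2^{1 − 45} = 11279926456656 · 2^{−44} = 11279926456656/17592186044416.
As a reduced fraction: E[X] = 704995403541/1099511627776 ≈ 0.641.
Is E[X] < 1? YES.
Since E[X] < 1, there exists a 2-coloring of K_{96} with no monochromatic K_10; hence R(10, 10) > 96.

E[X] = 704995403541/1099511627776 ≈ 0.641; E[X] < 1, so R(10, 10) > 96.


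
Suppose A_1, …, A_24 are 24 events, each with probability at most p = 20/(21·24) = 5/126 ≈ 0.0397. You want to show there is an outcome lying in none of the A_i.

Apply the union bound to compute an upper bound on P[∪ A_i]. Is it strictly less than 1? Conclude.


Union bound: P[∪_{i=1}^{24} A_i] ≤ Σ_i P[A_i] ≤ 24·p = 24·(5/126) = 20/21.
Numerically: 20/21 ≈ 0.9524.
Is 20/21 < 1? YES.
Since P[∪ A_i] ≤ 20/21 < 1, the complement has P[∩ A_i^c] ≥ 1 − 20/21 = 1/21 > 0, so some outcome avoids every A_i.

24·p = 20/21 ≈ 0.9524; existence CERTIFIED by the union bound.


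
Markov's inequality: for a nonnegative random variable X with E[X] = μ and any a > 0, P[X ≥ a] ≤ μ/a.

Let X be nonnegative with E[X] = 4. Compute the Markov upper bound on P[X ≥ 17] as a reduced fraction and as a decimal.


μ = E[X] = 4, a = 17.
Markov: P[X ≥ 17] ≤ μ/a = (4)/17 = 4/17.
Numerically: ≈ 0.23529.
(Since a = 17 > μ = 4.00000, the bound 4/17 is < 1 and informative.)

P[X ≥ 17] ≤ 4/17 ≈ 0.23529.


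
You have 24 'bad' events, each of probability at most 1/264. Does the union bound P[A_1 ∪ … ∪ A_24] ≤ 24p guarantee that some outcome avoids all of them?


Union bound: P[∪_{i=1}^{24} A_i] ≤ Σ_i P[A_i] ≤ 24·p = 24·(1/264) = 1/11.
Numerically: 1/11 ≈ 0.09091.
Is 1/11 < 1? YES.
Since P[∪ A_i] ≤ 1/11 < 1, the complement has P[∩ A_i^c] ≥ 1 − 1/11 = 10/11 > 0, so some outcome avoids every A_i.

24·p = 1/11 ≈ 0.09091; existence CERTIFIED by the union bound.


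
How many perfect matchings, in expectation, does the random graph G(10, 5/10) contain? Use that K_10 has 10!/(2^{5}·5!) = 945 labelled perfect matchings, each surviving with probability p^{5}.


K_10 has 10!/(2^{5}·5!) = 945 labelled perfect matchings.
For each such perfect matching H, let X_H = 1 if all 5 edges of H are present in G. Then P[X_H = 1] = p^{5} = (1/2)^{5} = 1/32.
By linearity: E[X] = Σ_H E[X_H] = 945 · p^{5} = 945 · 1/32 = 945/32.
Numerically: E[X] ≈ 29.53.

E[X] = 945 · (1/2)^{5} = 945/32 ≈ 29.53.
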